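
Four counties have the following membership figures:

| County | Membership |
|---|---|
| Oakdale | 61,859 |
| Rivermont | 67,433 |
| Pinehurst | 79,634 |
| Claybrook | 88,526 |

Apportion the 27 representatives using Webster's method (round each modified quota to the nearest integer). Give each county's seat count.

Standard divisor 297452/27 ≈ 11016.741; standard quotas: Oakdale 5.615, Rivermont 6.121, Pinehurst 7.228, Claybrook 8.036.
Rounding to the nearest integer gives Oakdale 6, Rivermont 6, Pinehurst 7, Claybrook 8 — total 27, matching the house size, so no adjustment is needed.

Oakdale: 6, Rivermont: 6, Pinehurst: 7, Claybrook: 8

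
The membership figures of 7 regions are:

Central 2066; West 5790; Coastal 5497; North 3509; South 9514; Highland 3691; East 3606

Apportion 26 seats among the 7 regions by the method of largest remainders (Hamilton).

The standard divisor is 33673/26 ≈ 1295.115.
Standard quotas: Central 1.5952, West 4.4706, Coastal 4.2444, North 2.7094, South 7.3461, Highland 2.8499, East 2.7843.
Lower quotas: Central 1, West 4, Coastal 4, North 2, South 7, Highland 2, East 2 (sum 22, leaving 4 seats).
Remainders in descending order: Highland 0.8499, East 0.7843, North 0.7094, Central 0.5952, West 0.4706, South 0.3461, Coastal 0.2444.
The surplus seats go to Highland, East, North, Central.

Central 2; West 4; Coastal 4; North 3; South 7; Highland 3; East 3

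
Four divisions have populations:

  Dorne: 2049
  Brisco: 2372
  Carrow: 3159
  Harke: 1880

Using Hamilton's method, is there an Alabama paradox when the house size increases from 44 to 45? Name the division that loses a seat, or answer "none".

At 44 seats: Dorne 9, Brisco 11, Carrow 15, Harke 9.
At 45 seats: Dorne 10, Brisco 11, Carrow 15, Harke 9.
No division's allocation decreased.

none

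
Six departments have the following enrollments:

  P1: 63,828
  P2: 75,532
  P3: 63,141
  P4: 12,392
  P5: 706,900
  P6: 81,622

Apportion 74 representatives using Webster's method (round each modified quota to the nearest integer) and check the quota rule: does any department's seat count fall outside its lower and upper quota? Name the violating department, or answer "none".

Standard quotas: P1 4.707, P2 5.570, P3 4.657, P4 0.914, P5 52.133, P6 6.019.
Webster allocation: P1 5, P2 6, P3 5, P4 1, P5 51, P6 6.
P5 has quota 52.133 (lower 52, upper 53) but receives 51 — outside the quota interval.

P5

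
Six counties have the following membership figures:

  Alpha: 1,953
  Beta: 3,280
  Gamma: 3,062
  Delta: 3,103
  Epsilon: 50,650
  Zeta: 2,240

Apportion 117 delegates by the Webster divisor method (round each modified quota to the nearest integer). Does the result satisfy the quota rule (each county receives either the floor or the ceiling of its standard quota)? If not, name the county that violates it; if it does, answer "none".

Standard quotas: Alpha 3.554, Beta 5.969, Gamma 5.573, Delta 5.647, Epsilon 92.180, Zeta 4.077.
Webster allocation: Alpha 4, Beta 6, Gamma 6, Delta 6, Epsilon 91, Zeta 4.
Epsilon has quota 92.180 (lower 92, upper 93) but receives 91 — outside the quota interval.

Epsilon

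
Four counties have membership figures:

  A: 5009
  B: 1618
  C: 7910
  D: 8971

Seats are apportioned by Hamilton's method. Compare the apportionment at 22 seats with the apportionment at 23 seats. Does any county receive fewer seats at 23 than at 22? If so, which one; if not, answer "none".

At 22 seats: A 5, B 2, C 7, D 8.
At 23 seats: A 5, B 1, C 8, D 9.
B drops from 2 to 1.

B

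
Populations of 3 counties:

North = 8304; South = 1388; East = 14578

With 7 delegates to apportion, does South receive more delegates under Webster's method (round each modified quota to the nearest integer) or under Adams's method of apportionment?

Adams

Webster: North 3, South 0, East 4.
Adams: North 2, South 1, East 4.
South gets 0 under Webster and 1 under Adams.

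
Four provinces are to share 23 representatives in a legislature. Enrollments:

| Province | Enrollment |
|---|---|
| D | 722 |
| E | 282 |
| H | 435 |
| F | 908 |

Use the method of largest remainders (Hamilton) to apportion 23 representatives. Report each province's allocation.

Total 2347; standard divisor 2347/23 ≈ 102.043.
Standard quotas: D 7.075, E 2.764, H 4.263, F 8.898.
Lower quotas: D 7, E 2, H 4, F 8 (sum 21, leaving 2 seats).
Remainders in descending order: F 0.898, E 0.764, H 0.263, D 0.075.
Largest remainders: F, E receive the extra seats.

D=7, E=3, H=4, F=9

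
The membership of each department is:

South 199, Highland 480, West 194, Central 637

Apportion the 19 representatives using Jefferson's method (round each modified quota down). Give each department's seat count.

Standard divisor 1510/19 ≈ 79.474; standard quotas: South 2.504, Highland 6.040, West 2.441, Central 8.015.
Rounding down gives 2, 6, 2, 8 = 18 seats, so the divisor must be adjusted.
With modified divisor 70: modified quotas South 2.843, Highland 6.857, West 2.771, Central 9.100.
Rounding down: South 2, Highland 6, West 2, Central 9 (total 19).

South=2, Highland=6, West=2, Central=9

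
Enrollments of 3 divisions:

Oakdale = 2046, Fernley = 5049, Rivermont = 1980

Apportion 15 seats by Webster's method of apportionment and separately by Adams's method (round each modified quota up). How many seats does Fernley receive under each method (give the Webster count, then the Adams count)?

Webster: Oakdale 3, Fernley 9, Rivermont 3.
Adams: Oakdale 4, Fernley 8, Rivermont 3.
Fernley gets 9 under Webster and 8 under Adams.

9 and 8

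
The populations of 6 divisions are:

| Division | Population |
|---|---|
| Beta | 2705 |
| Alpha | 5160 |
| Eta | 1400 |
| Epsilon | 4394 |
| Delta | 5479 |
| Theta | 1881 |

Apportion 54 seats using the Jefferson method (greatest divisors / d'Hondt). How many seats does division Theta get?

Standard divisor 21019/54 ≈ 389.241; standard quotas: Beta 6.949, Alpha 13.257, Eta 3.597, Epsilon 11.289, Delta 14.076, Theta 4.832.
Rounding down gives 6, 13, 3, 11, 14, 4 = 51 seats, so the divisor must be adjusted.
With modified divisor 367: modified quotas Beta 7.371, Alpha 14.060, Eta 3.815, Epsilon 11.973, Delta 14.929, Theta 5.125.
Rounding down: Beta 7, Alpha 14, Eta 3, Epsilon 11, Delta 14, Theta 5 (total 54).
Theta receives 5.

5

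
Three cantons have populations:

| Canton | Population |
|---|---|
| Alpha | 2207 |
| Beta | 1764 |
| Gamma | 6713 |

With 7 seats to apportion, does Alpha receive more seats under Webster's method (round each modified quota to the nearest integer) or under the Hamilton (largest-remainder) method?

Hamilton

Webster: Alpha 1, Beta 1, Gamma 5.
Hamilton: Alpha 2, Beta 1, Gamma 4.
Alpha gets 1 under Webster and 2 under Hamilton.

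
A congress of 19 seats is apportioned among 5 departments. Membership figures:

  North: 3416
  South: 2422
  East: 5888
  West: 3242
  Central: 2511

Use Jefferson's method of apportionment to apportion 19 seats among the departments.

Standard divisor 17479/19 ≈ 919.947; standard quotas: North 3.713, South 2.633, East 6.400, West 3.524, Central 2.730.
Rounding down gives 3, 2, 6, 3, 2 = 16 seats, so the divisor must be adjusted.
With modified divisor 820: modified quotas North 4.166, South 2.954, East 7.180, West 3.954, Central 3.062.
Rounding down: North 4, South 2, East 7, West 3, Central 3 (total 19).

North=4; South=2; East=7; West=3; Central=3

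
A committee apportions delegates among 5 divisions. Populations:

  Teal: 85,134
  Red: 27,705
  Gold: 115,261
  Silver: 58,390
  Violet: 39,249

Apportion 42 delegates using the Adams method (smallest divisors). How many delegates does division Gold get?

14

Standard divisor 325739/42 ≈ 7755.69; standard quotas: Teal 10.977, Red 3.572, Gold 14.861, Silver 7.529, Violet 5.061.
Rounding up gives 11, 4, 15, 8, 6 = 44 seats, so the divisor must be adjusted.
With modified divisor 8300: modified quotas Teal 10.257, Red 3.338, Gold 13.887, Silver 7.035, Violet 4.729.
Rounding up: Teal 11, Red 4, Gold 14, Silver 8, Violet 5 (total 42).
Gold receives 14.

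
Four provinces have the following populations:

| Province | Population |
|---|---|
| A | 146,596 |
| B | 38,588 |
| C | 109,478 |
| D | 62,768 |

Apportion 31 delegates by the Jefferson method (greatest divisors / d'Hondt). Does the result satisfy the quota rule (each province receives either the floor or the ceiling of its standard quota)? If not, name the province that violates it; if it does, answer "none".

Standard quotas: A 12.714, B 3.347, C 9.495, D 5.444.
Jefferson allocation: A 13, B 3, C 10, D 5.
Every allocation lies between the lower and upper quota.

none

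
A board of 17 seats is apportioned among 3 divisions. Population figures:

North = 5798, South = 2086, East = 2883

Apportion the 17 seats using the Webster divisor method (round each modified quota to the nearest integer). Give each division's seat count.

Standard divisor 10767/17 ≈ 633.353; standard quotas: North 9.154, South 3.294, East 4.552.
Rounding to the nearest integer gives North 9, South 3, East 5 — total 17, matching the house size, so no adjustment is needed.

North 9; South 3; East 5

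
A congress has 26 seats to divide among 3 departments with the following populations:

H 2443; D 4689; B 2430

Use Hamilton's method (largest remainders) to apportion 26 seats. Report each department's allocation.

The standard divisor is 9562/26 ≈ 367.769.
Standard quotas: H 6.643, D 12.750, B 6.607.
Lower quotas: H 6, D 12, B 6 (sum 24, leaving 2 seats).
Remainders in descending order: D 0.750, H 0.643, B 0.607.
The surplus seats go to D, H.

H=7; D=13; B=6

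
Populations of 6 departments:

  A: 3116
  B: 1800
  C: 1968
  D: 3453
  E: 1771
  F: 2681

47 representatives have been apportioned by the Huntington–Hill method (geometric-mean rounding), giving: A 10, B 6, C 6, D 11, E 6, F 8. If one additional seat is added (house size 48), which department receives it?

F

Priority for the next seat is population ÷ (√(s·(s+1))).
Priorities: A 297.099, B 277.746, C 303.669, D 300.545, E 273.271, F 315.959.
Highest priority: F.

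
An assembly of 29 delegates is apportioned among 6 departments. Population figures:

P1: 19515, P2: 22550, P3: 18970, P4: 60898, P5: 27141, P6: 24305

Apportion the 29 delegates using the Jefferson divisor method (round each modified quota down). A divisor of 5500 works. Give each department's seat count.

With modified divisor 5500: modified quotas P1 3.548, P2 4.100, P3 3.449, P4 11.072, P5 4.935, P6 4.419.
Rounding down: P1 3, P2 4, P3 3, P4 11, P5 4, P6 4 (total 29).

P1: 3; P2: 4; P3: 3; P4: 11; P5: 4; P6: 4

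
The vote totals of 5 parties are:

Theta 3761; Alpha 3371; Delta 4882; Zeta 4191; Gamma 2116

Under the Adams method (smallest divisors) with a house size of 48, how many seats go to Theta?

10

Standard divisor 18321/48 ≈ 381.688; standard quotas: Theta 9.854, Alpha 8.832, Delta 12.791, Zeta 10.980, Gamma 5.544.
Rounding up gives 10, 9, 13, 11, 6 = 49 seats, so the divisor must be adjusted.
With modified divisor 410: modified quotas Theta 9.173, Alpha 8.222, Delta 11.907, Zeta 10.222, Gamma 5.161.
Rounding up: Theta 10, Alpha 9, Delta 12, Zeta 11, Gamma 6 (total 48).
Theta receives 10.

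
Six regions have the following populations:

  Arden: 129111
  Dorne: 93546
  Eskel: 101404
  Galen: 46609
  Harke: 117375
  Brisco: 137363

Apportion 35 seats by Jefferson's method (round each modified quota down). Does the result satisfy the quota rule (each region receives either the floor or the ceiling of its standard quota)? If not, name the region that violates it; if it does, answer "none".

none

Standard quotas: Arden 7.225, Dorne 5.235, Eskel 5.675, Galen 2.608, Harke 6.569, Brisco 7.687.
Jefferson allocation: Arden 7, Dorne 5, Eskel 6, Galen 2, Harke 7, Brisco 8.
Every allocation lies between the lower and upper quota.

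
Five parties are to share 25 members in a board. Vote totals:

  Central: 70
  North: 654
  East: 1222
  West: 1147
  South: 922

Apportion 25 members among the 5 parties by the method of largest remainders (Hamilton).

Standard divisor: 4015 ÷ 25 ≈ 160.6.
Standard quotas: Central 0.436, North 4.072, East 7.609, West 7.142, South 5.741.
Lower quotas: Central 0, North 4, East 7, West 7, South 5 (sum 23, leaving 2 seats).
Remainders in descending order: South 0.741, East 0.609, Central 0.436, West 0.142, North 0.072.
Largest remainders: South, East receive the extra seats.

Central=0, North=4, East=8, West=7, South=6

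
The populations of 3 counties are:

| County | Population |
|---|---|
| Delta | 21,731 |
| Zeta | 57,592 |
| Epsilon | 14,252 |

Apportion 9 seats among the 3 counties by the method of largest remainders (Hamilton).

Delta=2, Zeta=6, Epsilon=1

Total 93575; standard divisor 93575/9 ≈ 10397.222.
Standard quotas: Delta 2.0901, Zeta 5.5392, Epsilon 1.3708.
Lower quotas: Delta 2, Zeta 5, Epsilon 1 (sum 8, leaving 1 seat).
Remainders in descending order: Zeta 0.5392, Epsilon 0.3708, Delta 0.0901.
The surplus seat goes to Zeta.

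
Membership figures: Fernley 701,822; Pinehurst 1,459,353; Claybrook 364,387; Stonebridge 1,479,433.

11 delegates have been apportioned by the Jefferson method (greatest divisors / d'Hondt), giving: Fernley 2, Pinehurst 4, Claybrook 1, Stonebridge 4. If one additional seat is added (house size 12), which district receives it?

Stonebridge

Priority for the next seat is population ÷ (current seats + 1).
Priorities: Fernley 233940.667, Pinehurst 291870.600, Claybrook 182193.500, Stonebridge 295886.600.
Highest priority: Stonebridge.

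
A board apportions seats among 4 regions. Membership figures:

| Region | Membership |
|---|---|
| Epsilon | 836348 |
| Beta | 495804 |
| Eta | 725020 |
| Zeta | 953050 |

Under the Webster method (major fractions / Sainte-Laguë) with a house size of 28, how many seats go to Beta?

Standard divisor 3010222/28 ≈ 107507.929; standard quotas: Epsilon 7.779, Beta 4.612, Eta 6.744, Zeta 8.865.
Rounding to the nearest integer gives 8, 5, 7, 9 = 29 seats, so the divisor must be adjusted.
With modified divisor 110800: modified quotas Epsilon 7.548, Beta 4.475, Eta 6.544, Zeta 8.602.
Rounding to the nearest integer: Epsilon 8, Beta 4, Eta 7, Zeta 9 (total 28).
Beta receives 4.

4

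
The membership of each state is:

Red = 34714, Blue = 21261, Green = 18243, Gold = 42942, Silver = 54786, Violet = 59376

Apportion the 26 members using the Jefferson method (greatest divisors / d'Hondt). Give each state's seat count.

Red: 4, Blue: 2, Green: 2, Gold: 5, Silver: 6, Violet: 7

Standard divisor 231322/26 ≈ 8897; standard quotas: Red 3.902, Blue 2.390, Green 2.050, Gold 4.827, Silver 6.158, Violet 6.674.
Rounding down gives 3, 2, 2, 4, 6, 6 = 23 seats, so the divisor must be adjusted.
With modified divisor 8200: modified quotas Red 4.233, Blue 2.593, Green 2.225, Gold 5.237, Silver 6.681, Violet 7.241.
Rounding down: Red 4, Blue 2, Green 2, Gold 5, Silver 6, Violet 7 (total 26).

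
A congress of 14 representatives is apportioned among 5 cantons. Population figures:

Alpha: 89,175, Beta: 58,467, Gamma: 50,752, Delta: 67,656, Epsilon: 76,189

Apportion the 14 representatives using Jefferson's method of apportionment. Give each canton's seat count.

Standard divisor 342239/14 ≈ 24445.643; standard quotas: Alpha 3.648, Beta 2.392, Gamma 2.076, Delta 2.768, Epsilon 3.117.
Rounding down gives 3, 2, 2, 2, 3 = 12 seats, so the divisor must be adjusted.
With modified divisor 20900: modified quotas Alpha 4.267, Beta 2.797, Gamma 2.428, Delta 3.237, Epsilon 3.645.
Rounding down: Alpha 4, Beta 2, Gamma 2, Delta 3, Epsilon 3 (total 14).

Alpha 4; Beta 2; Gamma 2; Delta 3; Epsilon 3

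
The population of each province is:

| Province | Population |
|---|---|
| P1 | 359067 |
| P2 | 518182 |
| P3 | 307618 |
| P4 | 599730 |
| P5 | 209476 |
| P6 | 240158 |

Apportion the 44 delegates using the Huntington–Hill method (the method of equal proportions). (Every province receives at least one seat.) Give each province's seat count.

P1=7, P2=10, P3=6, P4=12, P5=4, P6=5

With divisor 50803: modified quotas P1 7.068, P2 10.200, P3 6.055, P4 11.805, P5 4.123, P6 4.727.
Geometric-mean thresholds: P1 √(7·8)=7.483, P2 √(10·11)=10.488, P3 √(6·7)=6.481, P4 √(11·12)=11.489, P5 √(4·5)=4.472, P6 √(4·5)=4.472.
Each quota rounded against its threshold gives P1 7, P2 10, P3 6, P4 12, P5 4, P6 5 (total 44).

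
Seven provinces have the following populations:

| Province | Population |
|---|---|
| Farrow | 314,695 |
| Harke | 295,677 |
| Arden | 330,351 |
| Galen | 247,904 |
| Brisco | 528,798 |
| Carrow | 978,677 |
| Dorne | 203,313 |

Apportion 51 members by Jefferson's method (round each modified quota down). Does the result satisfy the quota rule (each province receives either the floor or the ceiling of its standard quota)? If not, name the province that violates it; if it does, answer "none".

none

Standard quotas: Farrow 5.535, Harke 5.201, Arden 5.811, Galen 4.361, Brisco 9.301, Carrow 17.215, Dorne 3.576.
Jefferson allocation: Farrow 5, Harke 5, Arden 6, Galen 4, Brisco 10, Carrow 18, Dorne 3.
Every allocation lies between the lower and upper quota.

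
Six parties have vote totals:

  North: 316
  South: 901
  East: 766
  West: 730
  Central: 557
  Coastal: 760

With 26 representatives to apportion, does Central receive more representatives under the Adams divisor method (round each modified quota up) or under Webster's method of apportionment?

Adams: North 2, South 5, East 5, West 5, Central 4, Coastal 5.
Webster: North 2, South 6, East 5, West 5, Central 3, Coastal 5.
Central gets 4 under Adams and 3 under Webster.

Adams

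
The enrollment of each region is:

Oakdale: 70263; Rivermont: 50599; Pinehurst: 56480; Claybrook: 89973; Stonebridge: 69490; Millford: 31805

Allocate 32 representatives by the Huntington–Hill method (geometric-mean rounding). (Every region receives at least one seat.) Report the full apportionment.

With divisor 11669: modified quotas Oakdale 6.021, Rivermont 4.336, Pinehurst 4.840, Claybrook 7.710, Stonebridge 5.955, Millford 2.726.
Geometric-mean thresholds: Oakdale √(6·7)=6.481, Rivermont √(4·5)=4.472, Pinehurst √(4·5)=4.472, Claybrook √(7·8)=7.483, Stonebridge √(5·6)=5.477, Millford √(2·3)=2.449.
Each quota rounded against its threshold gives Oakdale 6, Rivermont 4, Pinehurst 5, Claybrook 8, Stonebridge 6, Millford 3 (total 32).

Oakdale: 6, Rivermont: 4, Pinehurst: 5, Claybrook: 8, Stonebridge: 6, Millford: 3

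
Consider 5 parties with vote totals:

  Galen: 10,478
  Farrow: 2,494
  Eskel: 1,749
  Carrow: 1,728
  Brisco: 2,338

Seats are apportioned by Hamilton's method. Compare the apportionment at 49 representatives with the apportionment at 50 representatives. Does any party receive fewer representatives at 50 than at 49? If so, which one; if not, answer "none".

At 49 seats: Galen 27, Farrow 6, Eskel 5, Carrow 5, Brisco 6.
At 50 seats: Galen 28, Farrow 7, Eskel 5, Carrow 4, Brisco 6.
Carrow drops from 5 to 4.

Carrow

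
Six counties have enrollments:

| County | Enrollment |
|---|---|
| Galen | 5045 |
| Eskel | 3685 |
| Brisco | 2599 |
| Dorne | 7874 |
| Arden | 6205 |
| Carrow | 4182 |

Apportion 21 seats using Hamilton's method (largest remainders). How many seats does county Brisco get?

Standard divisor: 29590 ÷ 21 ≈ 1409.048.
Standard quotas: Galen 3.5804, Eskel 2.6152, Brisco 1.8445, Dorne 5.5882, Arden 4.4037, Carrow 2.9680.
Lower quotas: Galen 3, Eskel 2, Brisco 1, Dorne 5, Arden 4, Carrow 2 (sum 17, leaving 4 seats).
Remainders in descending order: Carrow 0.9680, Brisco 0.8445, Eskel 0.6152, Dorne 0.5882, Galen 0.5804, Arden 0.4037.
Largest remainders: Carrow, Brisco, Eskel, Dorne receive the extra seats.
Brisco receives 2.

2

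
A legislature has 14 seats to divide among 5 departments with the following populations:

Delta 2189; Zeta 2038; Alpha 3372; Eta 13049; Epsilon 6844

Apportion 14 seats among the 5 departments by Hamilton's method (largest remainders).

The standard divisor is 27492/14 ≈ 1963.714.
Standard quotas: Delta 1.1147, Zeta 1.0378, Alpha 1.7172, Eta 6.6451, Epsilon 3.4852.
Lower quotas: Delta 1, Zeta 1, Alpha 1, Eta 6, Epsilon 3 (sum 12, leaving 2 seats).
Remainders in descending order: Alpha 0.7172, Eta 0.6451, Epsilon 0.4852, Delta 0.1147, Zeta 0.0378.
The surplus seats go to Alpha, Eta.

Delta: 1; Zeta: 1; Alpha: 2; Eta: 7; Epsilon: 3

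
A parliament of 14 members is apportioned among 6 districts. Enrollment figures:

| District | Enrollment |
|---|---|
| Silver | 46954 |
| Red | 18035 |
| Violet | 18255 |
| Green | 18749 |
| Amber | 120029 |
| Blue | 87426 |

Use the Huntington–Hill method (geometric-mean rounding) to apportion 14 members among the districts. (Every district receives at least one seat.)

Silver=2, Red=1, Violet=1, Green=1, Amber=5, Blue=4

With divisor 23576: modified quotas Silver 1.992, Red 0.765, Violet 0.774, Green 0.795, Amber 5.091, Blue 3.708.
Geometric-mean thresholds: Silver √(1·2)=1.414, Red (min 1), Violet (min 1), Green (min 1), Amber √(5·6)=5.477, Blue √(3·4)=3.464.
Each quota rounded against its threshold gives Silver 2, Red 1, Violet 1, Green 1, Amber 5, Blue 4 (total 14).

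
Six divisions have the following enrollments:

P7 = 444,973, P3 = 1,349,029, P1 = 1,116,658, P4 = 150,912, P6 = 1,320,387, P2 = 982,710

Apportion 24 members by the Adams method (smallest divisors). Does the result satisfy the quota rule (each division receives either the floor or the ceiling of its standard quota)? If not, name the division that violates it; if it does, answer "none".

none

Standard quotas: P7 1.991, P3 6.035, P1 4.996, P4 0.675, P6 5.907, P2 4.396.
Adams allocation: P7 2, P3 6, P1 5, P4 1, P6 6, P2 4.
Every allocation lies between the lower and upper quota.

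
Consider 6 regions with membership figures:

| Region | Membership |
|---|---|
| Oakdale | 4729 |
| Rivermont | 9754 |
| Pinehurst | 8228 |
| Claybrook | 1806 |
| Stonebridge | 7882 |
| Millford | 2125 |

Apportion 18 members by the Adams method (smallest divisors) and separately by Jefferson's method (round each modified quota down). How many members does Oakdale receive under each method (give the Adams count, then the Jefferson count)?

3 and 2

Adams: Oakdale 3, Rivermont 5, Pinehurst 4, Claybrook 1, Stonebridge 4, Millford 1.
Jefferson: Oakdale 2, Rivermont 5, Pinehurst 5, Claybrook 1, Stonebridge 4, Millford 1.
Oakdale gets 3 under Adams and 2 under Jefferson.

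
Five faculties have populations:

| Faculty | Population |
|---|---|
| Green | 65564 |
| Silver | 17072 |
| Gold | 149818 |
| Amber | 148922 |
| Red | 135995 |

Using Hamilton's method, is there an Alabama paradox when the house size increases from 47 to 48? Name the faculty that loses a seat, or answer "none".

At 47 seats: Green 6, Silver 2, Gold 14, Amber 13, Red 12.
At 48 seats: Green 6, Silver 1, Gold 14, Amber 14, Red 13.
Silver drops from 2 to 1.

Silver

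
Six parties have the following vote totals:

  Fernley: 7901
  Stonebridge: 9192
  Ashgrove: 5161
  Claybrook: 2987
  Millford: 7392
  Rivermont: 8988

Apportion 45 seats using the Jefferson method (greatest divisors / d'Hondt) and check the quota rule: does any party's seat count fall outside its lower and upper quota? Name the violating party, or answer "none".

none

Standard quotas: Fernley 8.542, Stonebridge 9.938, Ashgrove 5.580, Claybrook 3.229, Millford 7.992, Rivermont 9.718.
Jefferson allocation: Fernley 9, Stonebridge 10, Ashgrove 5, Claybrook 3, Millford 8, Rivermont 10.
Every allocation lies between the lower and upper quota.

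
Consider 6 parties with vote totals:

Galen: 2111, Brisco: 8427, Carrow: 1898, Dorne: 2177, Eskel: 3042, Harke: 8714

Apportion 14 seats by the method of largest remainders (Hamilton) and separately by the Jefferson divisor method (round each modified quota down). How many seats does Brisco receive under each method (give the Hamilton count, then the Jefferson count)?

4 and 5

Hamilton: Galen 1, Brisco 4, Carrow 1, Dorne 1, Eskel 2, Harke 5.
Jefferson: Galen 1, Brisco 5, Carrow 1, Dorne 1, Eskel 1, Harke 5.
Brisco gets 4 under Hamilton and 5 under Jefferson.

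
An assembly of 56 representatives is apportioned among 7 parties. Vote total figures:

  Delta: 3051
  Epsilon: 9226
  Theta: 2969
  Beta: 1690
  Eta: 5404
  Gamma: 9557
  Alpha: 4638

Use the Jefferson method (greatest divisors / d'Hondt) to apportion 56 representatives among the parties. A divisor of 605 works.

Delta 5, Epsilon 15, Theta 4, Beta 2, Eta 8, Gamma 15, Alpha 7

With modified divisor 605: modified quotas Delta 5.043, Epsilon 15.250, Theta 4.907, Beta 2.793, Eta 8.932, Gamma 15.797, Alpha 7.666.
Rounding down: Delta 5, Epsilon 15, Theta 4, Beta 2, Eta 8, Gamma 15, Alpha 7 (total 56).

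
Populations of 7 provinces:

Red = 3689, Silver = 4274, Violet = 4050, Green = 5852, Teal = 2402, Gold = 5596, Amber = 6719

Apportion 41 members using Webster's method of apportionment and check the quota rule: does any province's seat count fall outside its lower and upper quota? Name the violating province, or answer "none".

Standard quotas: Red 4.642, Silver 5.378, Violet 5.096, Green 7.364, Teal 3.023, Gold 7.042, Amber 8.455.
Webster allocation: Red 5, Silver 5, Violet 5, Green 7, Teal 3, Gold 7, Amber 9.
Every allocation lies between the lower and upper quota.

none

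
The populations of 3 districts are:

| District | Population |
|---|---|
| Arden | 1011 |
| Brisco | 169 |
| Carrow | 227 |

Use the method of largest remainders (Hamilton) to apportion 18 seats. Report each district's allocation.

Standard divisor: 1407 ÷ 18 ≈ 78.167.
Standard quotas: Arden 12.934, Brisco 2.162, Carrow 2.904.
Lower quotas: Arden 12, Brisco 2, Carrow 2 (sum 16, leaving 2 seats).
Remainders in descending order: Arden 0.934, Carrow 0.904, Brisco 0.162.
The surplus seats go to Arden, Carrow.

Arden=13; Brisco=2; Carrow=3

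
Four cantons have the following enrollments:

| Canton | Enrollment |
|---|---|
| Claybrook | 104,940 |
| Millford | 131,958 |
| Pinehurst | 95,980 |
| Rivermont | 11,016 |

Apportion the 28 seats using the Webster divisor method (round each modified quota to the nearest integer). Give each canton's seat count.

Standard divisor 343894/28 ≈ 12281.929; standard quotas: Claybrook 8.544, Millford 10.744, Pinehurst 7.815, Rivermont 0.897.
Rounding to the nearest integer gives 9, 11, 8, 1 = 29 seats, so the divisor must be adjusted.
With modified divisor 12500: modified quotas Claybrook 8.395, Millford 10.557, Pinehurst 7.678, Rivermont 0.881.
Rounding to the nearest integer: Claybrook 8, Millford 11, Pinehurst 8, Rivermont 1 (total 28).

Claybrook 8; Millford 11; Pinehurst 8; Rivermont 1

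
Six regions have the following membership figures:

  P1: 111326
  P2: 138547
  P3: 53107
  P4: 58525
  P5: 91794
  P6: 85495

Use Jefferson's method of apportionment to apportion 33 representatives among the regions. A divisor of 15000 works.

P1 7; P2 9; P3 3; P4 3; P5 6; P6 5

With modified divisor 15000: modified quotas P1 7.422, P2 9.236, P3 3.540, P4 3.902, P5 6.120, P6 5.700.
Rounding down: P1 7, P2 9, P3 3, P4 3, P5 6, P6 5 (total 33).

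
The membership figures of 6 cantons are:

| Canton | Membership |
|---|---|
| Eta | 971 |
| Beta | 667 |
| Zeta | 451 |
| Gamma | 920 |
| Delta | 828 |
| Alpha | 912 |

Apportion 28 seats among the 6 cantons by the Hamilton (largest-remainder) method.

Eta: 6, Beta: 4, Zeta: 3, Gamma: 5, Delta: 5, Alpha: 5

Total 4749; standard divisor 4749/28 ≈ 169.607.
Standard quotas: Eta 5.725, Beta 3.933, Zeta 2.659, Gamma 5.424, Delta 4.882, Alpha 5.377.
Lower quotas: Eta 5, Beta 3, Zeta 2, Gamma 5, Delta 4, Alpha 5 (sum 24, leaving 4 seats).
Remainders in descending order: Beta 0.933, Delta 0.882, Eta 0.725, Zeta 0.659, Gamma 0.424, Alpha 0.377.
The surplus seats go to Beta, Delta, Eta, Zeta.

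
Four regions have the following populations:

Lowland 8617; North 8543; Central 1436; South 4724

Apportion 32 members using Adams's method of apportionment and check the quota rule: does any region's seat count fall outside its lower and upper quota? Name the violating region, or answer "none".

none

Standard quotas: Lowland 11.824, North 11.723, Central 1.970, South 6.482.
Adams allocation: Lowland 12, North 11, Central 2, South 7.
Every allocation lies between the lower and upper quota.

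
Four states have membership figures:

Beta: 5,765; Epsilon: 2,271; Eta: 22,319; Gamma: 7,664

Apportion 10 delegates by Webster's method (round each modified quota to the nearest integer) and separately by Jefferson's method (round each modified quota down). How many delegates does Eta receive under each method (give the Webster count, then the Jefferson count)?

Webster: Beta 1, Epsilon 1, Eta 6, Gamma 2.
Jefferson: Beta 1, Epsilon 0, Eta 7, Gamma 2.
Eta gets 6 under Webster and 7 under Jefferson.

6 and 7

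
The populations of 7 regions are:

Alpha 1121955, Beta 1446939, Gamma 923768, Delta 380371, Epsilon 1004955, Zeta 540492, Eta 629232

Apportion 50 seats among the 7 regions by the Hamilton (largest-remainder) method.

Total 6047712; standard divisor 6047712/50 ≈ 120954.24.
Standard quotas: Alpha 9.2759, Beta 11.9627, Gamma 7.6373, Delta 3.1448, Epsilon 8.3086, Zeta 4.4686, Eta 5.2022.
Lower quotas: Alpha 9, Beta 11, Gamma 7, Delta 3, Epsilon 8, Zeta 4, Eta 5 (sum 47, leaving 3 seats).
Remainders in descending order: Beta 0.9627, Gamma 0.6373, Zeta 0.4686, Epsilon 0.3086, Alpha 0.2759, Eta 0.2022, Delta 0.1448.
Largest remainders: Beta, Gamma, Zeta receive the extra seats.

Alpha 9, Beta 12, Gamma 8, Delta 3, Epsilon 8, Zeta 5, Eta 5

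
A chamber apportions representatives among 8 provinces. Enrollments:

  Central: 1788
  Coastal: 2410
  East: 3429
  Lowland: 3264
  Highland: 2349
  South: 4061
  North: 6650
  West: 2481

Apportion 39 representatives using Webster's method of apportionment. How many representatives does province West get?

4

Standard divisor 26432/39 ≈ 677.744; standard quotas: Central 2.638, Coastal 3.556, East 5.059, Lowland 4.816, Highland 3.466, South 5.992, North 9.812, West 3.661.
Rounding to the nearest integer gives 3, 4, 5, 5, 3, 6, 10, 4 = 40 seats, so the divisor must be adjusted.
With modified divisor 694: modified quotas Central 2.576, Coastal 3.473, East 4.941, Lowland 4.703, Highland 3.385, South 5.852, North 9.582, West 3.575.
Rounding to the nearest integer: Central 3, Coastal 3, East 5, Lowland 5, Highland 3, South 6, North 10, West 4 (total 39).
West receives 4.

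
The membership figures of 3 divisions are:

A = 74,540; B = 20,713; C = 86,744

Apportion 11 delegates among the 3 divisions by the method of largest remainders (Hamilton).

The standard divisor is 181997/11 ≈ 16545.182.
Standard quotas: A 4.5052, B 1.2519, C 5.2429.
Lower quotas: A 4, B 1, C 5 (sum 10, leaving 1 seat).
Remainders in descending order: A 0.5052, B 0.2519, C 0.2429.
Largest remainder: A receives the extra seat.

A: 5, B: 1, C: 5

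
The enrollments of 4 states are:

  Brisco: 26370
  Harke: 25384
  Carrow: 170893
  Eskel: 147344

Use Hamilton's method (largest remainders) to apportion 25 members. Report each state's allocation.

The standard divisor is 369991/25 ≈ 14799.64.
Standard quotas: Brisco 1.7818, Harke 1.7152, Carrow 11.5471, Eskel 9.9559.
Lower quotas: Brisco 1, Harke 1, Carrow 11, Eskel 9 (sum 22, leaving 3 seats).
Remainders in descending order: Eskel 0.9559, Brisco 0.7818, Harke 0.7152, Carrow 0.5471.
Largest remainders: Eskel, Brisco, Harke receive the extra seats.

Brisco 2, Harke 2, Carrow 11, Eskel 10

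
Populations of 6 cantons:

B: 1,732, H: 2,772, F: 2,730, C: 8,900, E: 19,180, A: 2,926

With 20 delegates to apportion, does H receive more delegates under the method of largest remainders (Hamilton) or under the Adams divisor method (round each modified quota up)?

Hamilton: B 1, H 1, F 1, C 5, E 10, A 2.
Adams: B 1, H 2, F 2, C 4, E 9, A 2.
H gets 1 under Hamilton and 2 under Adams.

Adams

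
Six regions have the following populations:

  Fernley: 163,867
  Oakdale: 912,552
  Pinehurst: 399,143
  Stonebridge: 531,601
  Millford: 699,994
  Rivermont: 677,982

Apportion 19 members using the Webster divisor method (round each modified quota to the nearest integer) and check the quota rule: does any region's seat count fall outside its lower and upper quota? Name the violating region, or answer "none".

Standard quotas: Fernley 0.920, Oakdale 5.122, Pinehurst 2.240, Stonebridge 2.984, Millford 3.929, Rivermont 3.805.
Webster allocation: Fernley 1, Oakdale 5, Pinehurst 2, Stonebridge 3, Millford 4, Rivermont 4.
Every allocation lies between the lower and upper quota.

none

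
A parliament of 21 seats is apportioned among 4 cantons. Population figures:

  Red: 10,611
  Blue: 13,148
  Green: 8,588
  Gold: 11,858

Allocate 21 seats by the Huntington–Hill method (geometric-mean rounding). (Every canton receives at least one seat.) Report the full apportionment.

With divisor 2097: modified quotas Red 5.060, Blue 6.270, Green 4.095, Gold 5.655.
Geometric-mean thresholds: Red √(5·6)=5.477, Blue √(6·7)=6.481, Green √(4·5)=4.472, Gold √(5·6)=5.477.
Each quota rounded against its threshold gives Red 5, Blue 6, Green 4, Gold 6 (total 21).

Red: 5, Blue: 6, Green: 4, Gold: 6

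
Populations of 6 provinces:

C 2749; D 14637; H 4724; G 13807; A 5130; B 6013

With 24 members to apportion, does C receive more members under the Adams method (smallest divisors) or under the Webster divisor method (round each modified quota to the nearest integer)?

Adams

Adams: C 2, D 7, H 3, G 6, A 3, B 3.
Webster: C 1, D 8, H 2, G 7, A 3, B 3.
C gets 2 under Adams and 1 under Webster.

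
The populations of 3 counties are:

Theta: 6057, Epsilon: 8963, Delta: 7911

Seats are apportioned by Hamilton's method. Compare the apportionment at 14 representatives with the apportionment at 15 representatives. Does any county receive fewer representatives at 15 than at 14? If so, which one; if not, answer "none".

At 14 seats: Theta 4, Epsilon 5, Delta 5.
At 15 seats: Theta 4, Epsilon 6, Delta 5.
No county's allocation decreased.

none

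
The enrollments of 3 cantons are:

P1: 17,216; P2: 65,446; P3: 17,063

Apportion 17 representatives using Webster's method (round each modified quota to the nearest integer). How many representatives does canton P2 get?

Standard divisor 99725/17 ≈ 5866.176; standard quotas: P1 2.935, P2 11.157, P3 2.909.
Rounding to the nearest integer gives P1 3, P2 11, P3 3 — total 17, matching the house size, so no adjustment is needed.
P2 receives 11.

11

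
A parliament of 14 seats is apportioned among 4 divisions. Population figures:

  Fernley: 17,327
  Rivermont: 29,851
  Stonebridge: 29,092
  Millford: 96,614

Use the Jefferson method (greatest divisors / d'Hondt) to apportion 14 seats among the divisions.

Standard divisor 172884/14 ≈ 12348.857; standard quotas: Fernley 1.403, Rivermont 2.417, Stonebridge 2.356, Millford 7.824.
Rounding down gives 1, 2, 2, 7 = 12 seats, so the divisor must be adjusted.
With modified divisor 10300: modified quotas Fernley 1.682, Rivermont 2.898, Stonebridge 2.824, Millford 9.380.
Rounding down: Fernley 1, Rivermont 2, Stonebridge 2, Millford 9 (total 14).

Fernley 1, Rivermont 2, Stonebridge 2, Millford 9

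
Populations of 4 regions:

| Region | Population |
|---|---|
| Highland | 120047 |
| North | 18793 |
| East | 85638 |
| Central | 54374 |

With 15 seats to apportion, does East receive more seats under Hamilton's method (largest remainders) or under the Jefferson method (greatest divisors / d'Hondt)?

Hamilton

Hamilton: Highland 6, North 1, East 5, Central 3.
Jefferson: Highland 7, North 1, East 4, Central 3.
East gets 5 under Hamilton and 4 under Jefferson.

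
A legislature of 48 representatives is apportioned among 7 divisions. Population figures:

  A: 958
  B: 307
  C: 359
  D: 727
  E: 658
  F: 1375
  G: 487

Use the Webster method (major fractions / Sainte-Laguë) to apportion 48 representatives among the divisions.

Standard divisor 4871/48 ≈ 101.479; standard quotas: A 9.440, B 3.025, C 3.538, D 7.164, E 6.484, F 13.550, G 4.799.
Rounding to the nearest integer gives A 9, B 3, C 4, D 7, E 6, F 14, G 5 — total 48, matching the house size, so no adjustment is needed.

A=9, B=3, C=4, D=7, E=6, F=14, G=5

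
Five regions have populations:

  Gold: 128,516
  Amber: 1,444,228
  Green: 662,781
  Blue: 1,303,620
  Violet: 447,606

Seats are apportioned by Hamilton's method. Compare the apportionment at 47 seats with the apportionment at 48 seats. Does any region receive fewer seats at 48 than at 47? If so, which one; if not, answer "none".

none

At 47 seats: Gold 2, Amber 17, Green 8, Blue 15, Violet 5.
At 48 seats: Gold 2, Amber 17, Green 8, Blue 16, Violet 5.
No region's allocation decreased.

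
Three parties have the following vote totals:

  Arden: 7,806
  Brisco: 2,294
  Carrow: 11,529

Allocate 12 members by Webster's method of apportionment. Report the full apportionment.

Standard divisor 21629/12 ≈ 1802.417; standard quotas: Arden 4.331, Brisco 1.273, Carrow 6.396.
Rounding to the nearest integer gives 4, 1, 6 = 11 seats, so the divisor must be adjusted.
With modified divisor 1750: modified quotas Arden 4.461, Brisco 1.311, Carrow 6.588.
Rounding to the nearest integer: Arden 4, Brisco 1, Carrow 7 (total 12).

Arden 4; Brisco 1; Carrow 7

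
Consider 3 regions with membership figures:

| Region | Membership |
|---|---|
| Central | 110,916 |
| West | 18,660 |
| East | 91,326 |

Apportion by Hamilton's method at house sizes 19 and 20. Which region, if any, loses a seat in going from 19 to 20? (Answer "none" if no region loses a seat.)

none

At 19 seats: Central 9, West 2, East 8.
At 20 seats: Central 10, West 2, East 8.
No region's allocation decreased.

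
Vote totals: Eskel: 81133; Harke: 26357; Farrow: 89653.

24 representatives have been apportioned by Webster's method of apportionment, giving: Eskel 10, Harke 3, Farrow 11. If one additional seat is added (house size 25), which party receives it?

Farrow

Priority for the next seat is population ÷ (current seats + 0.5).
Priorities: Eskel 7726.952, Harke 7530.571, Farrow 7795.913.
Highest priority: Farrow.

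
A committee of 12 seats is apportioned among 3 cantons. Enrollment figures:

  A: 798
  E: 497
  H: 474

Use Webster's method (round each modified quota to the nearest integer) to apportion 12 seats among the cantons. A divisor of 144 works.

With modified divisor 144: modified quotas A 5.542, E 3.451, H 3.292.
Rounding to the nearest integer: A 6, E 3, H 3 (total 12).

A=6, E=3, H=3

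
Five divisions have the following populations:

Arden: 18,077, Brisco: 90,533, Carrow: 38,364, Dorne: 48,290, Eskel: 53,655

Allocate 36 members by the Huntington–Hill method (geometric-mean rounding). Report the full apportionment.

Arden=3; Brisco=13; Carrow=5; Dorne=7; Eskel=8

With divisor 7087: modified quotas Arden 2.551, Brisco 12.775, Carrow 5.413, Dorne 6.814, Eskel 7.571.
Geometric-mean thresholds: Arden √(2·3)=2.449, Brisco √(12·13)=12.490, Carrow √(5·6)=5.477, Dorne √(6·7)=6.481, Eskel √(7·8)=7.483.
Each quota rounded against its threshold gives Arden 3, Brisco 13, Carrow 5, Dorne 7, Eskel 8 (total 36).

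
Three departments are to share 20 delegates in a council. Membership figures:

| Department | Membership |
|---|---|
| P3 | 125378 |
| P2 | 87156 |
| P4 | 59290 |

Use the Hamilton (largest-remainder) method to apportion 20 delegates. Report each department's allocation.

P3 9; P2 7; P4 4

Total 271824; standard divisor 271824/20 ≈ 13591.2.
Standard quotas: P3 9.2249, P2 6.4127, P4 4.3624.
Lower quotas: P3 9, P2 6, P4 4 (sum 19, leaving 1 seat).
Remainders in descending order: P2 0.4127, P4 0.3624, P3 0.2249.
Largest remainder: P2 receives the extra seat.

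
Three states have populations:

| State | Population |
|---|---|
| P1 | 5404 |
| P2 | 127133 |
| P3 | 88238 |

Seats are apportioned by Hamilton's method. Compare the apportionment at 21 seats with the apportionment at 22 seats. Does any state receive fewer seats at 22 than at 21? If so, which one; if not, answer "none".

P1

At 21 seats: P1 1, P2 12, P3 8.
At 22 seats: P1 0, P2 13, P3 9.
P1 drops from 1 to 0.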